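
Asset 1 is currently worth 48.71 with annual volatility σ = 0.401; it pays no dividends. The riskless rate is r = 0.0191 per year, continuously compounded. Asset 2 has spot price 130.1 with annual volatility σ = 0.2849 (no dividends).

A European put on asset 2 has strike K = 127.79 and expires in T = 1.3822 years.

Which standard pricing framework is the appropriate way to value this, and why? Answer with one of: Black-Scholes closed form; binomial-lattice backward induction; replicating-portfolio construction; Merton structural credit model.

framework: Black-Scholes closed form

Key observation: the strike-127.79 put on asset 2 is European-exercise on a continuously-modelled lognormal underlying, so its value is a single closed-form evaluation.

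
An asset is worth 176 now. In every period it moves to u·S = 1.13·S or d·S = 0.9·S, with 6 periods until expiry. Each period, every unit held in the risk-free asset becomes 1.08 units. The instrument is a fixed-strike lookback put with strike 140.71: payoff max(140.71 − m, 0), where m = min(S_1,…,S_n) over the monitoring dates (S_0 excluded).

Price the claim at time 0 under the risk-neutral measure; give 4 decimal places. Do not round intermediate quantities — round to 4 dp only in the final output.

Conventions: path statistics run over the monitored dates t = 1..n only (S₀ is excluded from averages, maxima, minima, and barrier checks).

price = 0.1484

Risk-neutral up-probability p* = (R−d)/(u−d) = (1.08−0.9)/(1.13−0.9) = 0.7826; the claim prices as the p*-weighted sum of path payoffs discounted by R^6.
Enumerate all 2^6 = 64 price paths (U = up ×1.13, D = down ×0.9); each path with k up-moves has probability p*^k·(1−p*)^(6−k).
DDDDDD: m=93.5336, payoff=47.1764, prob=0.000106
UDDDDD: m=117.4367, payoff=23.2733, prob=0.000380
DUDDDD: m=117.4367, payoff=23.2733, prob=0.000380
UUDDDD: m=147.4482, payoff=0.0000, prob=0.001368
DDUDDD: m=117.4367, payoff=23.2733, prob=0.000380
UDUDDD: m=147.4482, payoff=0.0000, prob=0.001368
DUUDDD: m=147.4482, payoff=0.0000, prob=0.001368
UUUDDD: m=185.1295, payoff=0.0000, prob=0.004924
DDDUDD: m=117.4367, payoff=23.2733, prob=0.000380
UDDUDD: m=147.4482, payoff=0.0000, prob=0.001368
DUDUDD: m=147.4482, payoff=0.0000, prob=0.001368
UUDUDD: m=185.1295, payoff=0.0000, prob=0.004924
DDUUDD: m=142.5600, payoff=0.0000, prob=0.001368
UDUUDD: m=178.9920, payoff=0.0000, prob=0.004924
DUUUDD: m=158.4000, payoff=0.0000, prob=0.004924
UUUUDD: m=198.8800, payoff=0.0000, prob=0.017728
DDDDUD: m=115.4736, payoff=25.2364, prob=0.000380
UDDDUD: m=144.9835, payoff=0.0000, prob=0.001368
DUDDUD: m=144.9835, payoff=0.0000, prob=0.001368
UUDDUD: m=182.0349, payoff=0.0000, prob=0.004924
DDUDUD: m=142.5600, payoff=0.0000, prob=0.001368
UDUDUD: m=178.9920, payoff=0.0000, prob=0.004924
DUUDUD: m=158.4000, payoff=0.0000, prob=0.004924
UUUDUD: m=198.8800, payoff=0.0000, prob=0.017728
DDDUUD: m=128.3040, payoff=12.4060, prob=0.001368
UDDUUD: m=161.0928, payoff=0.0000, prob=0.004924
DUDUUD: m=158.4000, payoff=0.0000, prob=0.004924
UUDUUD: m=198.8800, payoff=0.0000, prob=0.017728
DDUUUD: m=142.5600, payoff=0.0000, prob=0.004924
UDUUUD: m=178.9920, payoff=0.0000, prob=0.017728
DUUUUD: m=158.4000, payoff=0.0000, prob=0.017728
UUUUUD: m=198.8800, payoff=0.0000, prob=0.063821
DDDDDU: m=103.9262, payoff=36.7838, prob=0.000380
UDDDDU: m=130.4852, payoff=10.2248, prob=0.001368
DUDDDU: m=130.4852, payoff=10.2248, prob=0.001368
UUDDDU: m=163.8314, payoff=0.0000, prob=0.004924
DDUDDU: m=130.4852, payoff=10.2248, prob=0.001368
UDUDDU: m=163.8314, payoff=0.0000, prob=0.004924
DUUDDU: m=158.4000, payoff=0.0000, prob=0.004924
UUUDDU: m=198.8800, payoff=0.0000, prob=0.017728
DDDUDU: m=128.3040, payoff=12.4060, prob=0.001368
UDDUDU: m=161.0928, payoff=0.0000, prob=0.004924
DUDUDU: m=158.4000, payoff=0.0000, prob=0.004924
UUDUDU: m=198.8800, payoff=0.0000, prob=0.017728
DDUUDU: m=142.5600, payoff=0.0000, prob=0.004924
UDUUDU: m=178.9920, payoff=0.0000, prob=0.017728
DUUUDU: m=158.4000, payoff=0.0000, prob=0.017728
UUUUDU: m=198.8800, payoff=0.0000, prob=0.063821
DDDDUU: m=115.4736, payoff=25.2364, prob=0.001368
UDDDUU: m=144.9835, payoff=0.0000, prob=0.004924
DUDDUU: m=144.9835, payoff=0.0000, prob=0.004924
UUDDUU: m=182.0349, payoff=0.0000, prob=0.017728
DDUDUU: m=142.5600, payoff=0.0000, prob=0.004924
UDUDUU: m=178.9920, payoff=0.0000, prob=0.017728
DUUDUU: m=158.4000, payoff=0.0000, prob=0.017728
UUUDUU: m=198.8800, payoff=0.0000, prob=0.063821
DDDUUU: m=128.3040, payoff=12.4060, prob=0.004924
UDDUUU: m=161.0928, payoff=0.0000, prob=0.017728
DUDUUU: m=158.4000, payoff=0.0000, prob=0.017728
UUDUUU: m=198.8800, payoff=0.0000, prob=0.063821
DDUUUU: m=142.5600, payoff=0.0000, prob=0.017728
UDUUUU: m=178.9920, payoff=0.0000, prob=0.063821
DUUUUU: m=158.4000, payoff=0.0000, prob=0.063821
UUUUUU: m=198.8800, payoff=0.0000, prob=0.229757
Price = Σ prob·payoff / R^6 = 0.235434 / 1.586874 = 0.1484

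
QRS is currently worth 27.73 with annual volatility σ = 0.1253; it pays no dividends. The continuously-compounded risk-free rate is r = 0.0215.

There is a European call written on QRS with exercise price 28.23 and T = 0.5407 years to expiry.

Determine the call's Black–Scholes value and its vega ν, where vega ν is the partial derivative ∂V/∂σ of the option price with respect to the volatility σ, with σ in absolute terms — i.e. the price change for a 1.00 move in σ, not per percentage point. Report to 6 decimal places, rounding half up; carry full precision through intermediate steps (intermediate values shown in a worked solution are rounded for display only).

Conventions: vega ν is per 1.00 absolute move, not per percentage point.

price = 0.937584
ν = 8.132718

σ√T = 0.1253·√0.5407 = 0.092136
d₁ = (ln(S/K) + (r+σ²/2)T) / (σ√T) = (ln(27.73/28.23) + (0.0215+0.1253²/2)·0.5407) / 0.092136 = (-0.017870 + 0.015870) / 0.092136 = -0.021716
d₂ = d₁ − σ√T = -0.021716 − 0.092136 = -0.113852
e^{−rT} = 0.988442
N(d₁) = 0.491337,  N(d₂) = 0.454678
Call price V = S·N(d₁) − K·e^{−rT}·N(d₂) = 13.624783 − 12.687199 = 0.937584
φ(d₁) = (1/√(2π))·e^{−d₁²/2} = 0.398848
ν = S·φ(d₁)·√T = 8.132718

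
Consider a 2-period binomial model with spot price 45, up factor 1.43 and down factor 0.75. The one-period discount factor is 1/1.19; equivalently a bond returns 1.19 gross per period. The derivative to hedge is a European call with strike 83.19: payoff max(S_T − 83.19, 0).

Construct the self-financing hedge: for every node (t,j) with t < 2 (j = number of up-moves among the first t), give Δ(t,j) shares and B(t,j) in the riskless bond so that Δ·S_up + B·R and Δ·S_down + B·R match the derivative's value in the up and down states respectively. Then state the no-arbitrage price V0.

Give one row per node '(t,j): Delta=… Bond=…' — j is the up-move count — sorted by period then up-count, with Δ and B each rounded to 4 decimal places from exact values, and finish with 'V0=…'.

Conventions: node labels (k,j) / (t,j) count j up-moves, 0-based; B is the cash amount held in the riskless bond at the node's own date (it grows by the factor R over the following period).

(0,0): Delta=0.1569 Bond=-4.4503
(1,0): Delta=0.0000 Bond=0.0000
(1,1): Delta=0.2018 Bond=-8.1845
V0=2.6108

Since d<R<u, set p* = (R−d)/(u−d) = 0.6471; price each node as the discounted p*-expectation of its children.
Terminal payoffs: V(2,0)=0.0000, V(2,1)=0.0000, V(2,2)=8.8305
Node (1,0) S=33.7500: V=(p*·0.0000+(1−p*)·0.0000)/1.19=0.0000; Δ=(0.0000−0.0000)/(48.2625−25.3125)=0.0000; B=V−Δ·S=0.0000
Node (1,1) S=64.3500: V=(p*·8.8305+(1−p*)·0.0000)/1.19=4.8016; Δ=(8.8305−0.0000)/(92.0205−48.2625)=0.2018; B=V−Δ·S=-8.1845
Node (0,0) S=45.0000: V=(p*·4.8016+(1−p*)·0.0000)/1.19=2.6108; Δ=(4.8016−0.0000)/(64.3500−33.7500)=0.1569; B=V−Δ·S=-4.4503
As a check, the time-0 holding Δ(0,0)·S0 + B(0,0) comes to 2.6108 — exactly V0.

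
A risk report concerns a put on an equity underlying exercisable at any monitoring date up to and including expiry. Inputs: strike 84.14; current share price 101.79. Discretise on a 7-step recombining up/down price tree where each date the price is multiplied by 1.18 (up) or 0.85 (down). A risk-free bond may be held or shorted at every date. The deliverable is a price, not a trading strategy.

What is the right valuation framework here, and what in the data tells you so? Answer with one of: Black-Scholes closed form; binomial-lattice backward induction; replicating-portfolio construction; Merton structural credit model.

Key observation: the defining feature is the embedded early-exercise option across 7 discrete dates on the spot-101.79 tree; pricing the strike-84.14 put means working backward with an exercise test at every node.

framework: binomial-lattice backward induction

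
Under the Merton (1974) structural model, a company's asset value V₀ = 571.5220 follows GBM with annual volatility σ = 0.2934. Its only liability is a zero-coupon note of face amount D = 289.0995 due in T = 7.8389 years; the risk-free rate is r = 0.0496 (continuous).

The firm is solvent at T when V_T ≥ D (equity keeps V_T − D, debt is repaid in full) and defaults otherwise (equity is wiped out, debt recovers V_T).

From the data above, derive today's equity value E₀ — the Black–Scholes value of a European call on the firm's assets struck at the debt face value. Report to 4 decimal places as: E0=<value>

E0=387.2862

Equity is a call on the firm's assets struck at D = 289.0995:
d₁ = [ln(V₀/D) + (r + σ²/2)T] / (σ√T)
   = [ln(571.5220/289.0995) + (0.0496 + 0.5·0.2934²)·7.8389] / (0.2934·√7.8389)
   = [0.681532 + 0.726210] / 0.821462 = 1.713702
d₂ = d₁ − σ√T = 1.713702 − 0.821462 = 0.892240
N(d₁) = 0.956708,  N(d₂) = 0.813868,  e^(−rT) = 0.677863
E₀ = V₀·N(d₁) − D·e^(−rT)·N(d₂)
   = 571.5220·0.956708 − 289.0995·0.677863·0.813868 = 387.286176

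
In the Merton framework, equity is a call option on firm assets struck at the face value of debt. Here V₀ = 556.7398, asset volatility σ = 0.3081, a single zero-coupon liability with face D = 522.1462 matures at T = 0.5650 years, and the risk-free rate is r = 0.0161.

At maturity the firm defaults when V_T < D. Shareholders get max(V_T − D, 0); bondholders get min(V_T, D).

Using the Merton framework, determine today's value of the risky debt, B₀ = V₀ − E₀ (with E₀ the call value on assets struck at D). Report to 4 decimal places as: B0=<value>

B0=485.1252

Apply the equity-as-call identities (strike 522.1462, horizon 0.5650 years):
d₁ = [ln(V₀/D) + (r + σ²/2)T] / (σ√T)
   = [ln(556.7398/522.1462) + (0.0161 + 0.5·0.3081²)·0.5650] / (0.3081·√0.5650)
   = [0.064150 + 0.035913] / 0.231588 = 0.432075
d₂ = d₁ − σ√T = 0.432075 − 0.231588 = 0.200487
N(d₁) = 0.667157,  N(d₂) = 0.579450,  e^(−rT) = 0.990945
E₀ = V₀·N(d₁) − D·e^(−rT)·N(d₂)
   = 556.7398·0.667157 − 522.1462·0.990945·0.579450 = 71.614638
B₀ = V₀ − E₀ = 556.7398 − 71.614638 = 485.125162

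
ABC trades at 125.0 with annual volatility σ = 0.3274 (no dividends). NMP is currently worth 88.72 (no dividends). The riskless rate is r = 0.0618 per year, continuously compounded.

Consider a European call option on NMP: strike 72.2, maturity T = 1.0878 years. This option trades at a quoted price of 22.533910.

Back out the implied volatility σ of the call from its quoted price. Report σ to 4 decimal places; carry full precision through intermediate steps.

sigma = 0.2386

At σ = 0.2386 the Black–Scholes value reproduces the quote:
σ√T = 0.2386·√1.0878 = 0.248854
d₁ = (ln(S/K) + (r+σ²/2)T) / (σ√T) = (ln(88.72/72.2) + (0.0618+0.2386²/2)·1.0878) / 0.248854 = (0.206045 + 0.098190) / 0.248854 = 1.222545
d₂ = d₁ − σ√T = 1.222545 − 0.248854 = 0.973691
e^{−rT} = 0.934984
N(d₁) = 0.889249,  N(d₂) = 0.834895
V = S·N(d₁) − K·e^{−rT}·N(d₂) = 78.894195 − 56.360286 = 22.533910 (equal to the quote); since ∂V/∂σ > 0 for all σ, the implied volatility is unique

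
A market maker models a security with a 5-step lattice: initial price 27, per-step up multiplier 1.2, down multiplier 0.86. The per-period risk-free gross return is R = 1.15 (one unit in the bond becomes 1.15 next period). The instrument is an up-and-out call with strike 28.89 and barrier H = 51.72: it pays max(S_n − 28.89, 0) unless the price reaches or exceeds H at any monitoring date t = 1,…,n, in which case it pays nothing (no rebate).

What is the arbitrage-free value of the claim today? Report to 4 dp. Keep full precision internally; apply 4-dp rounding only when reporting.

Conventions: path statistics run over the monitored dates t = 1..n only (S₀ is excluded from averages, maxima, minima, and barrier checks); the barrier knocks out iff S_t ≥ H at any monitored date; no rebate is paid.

Under the martingale measure an up-move has probability p* = 0.8529; value the claim as the probability-weighted average of per-path payoffs, discounted 5 periods at R = 1.15.
Enumerate all 2^5 = 32 price paths (U = up ×1.2, D = down ×0.86); each path with k up-moves has probability p*^k·(1−p*)^(5−k).
DDDDD: M=23.2200, payoff=0.0000, prob=0.000069
UDDDD: M=32.4000, payoff=0.0000, prob=0.000399
DUDDD: M=27.8640, payoff=0.0000, prob=0.000399
UUDDD: M=38.8800, payoff=0.0000, prob=0.002314
DDUDD: M=23.9630, payoff=0.0000, prob=0.000399
UDUDD: M=33.4368, payoff=0.0000, prob=0.002314
DUUDD: M=33.4368, payoff=0.0000, prob=0.002314
UUUDD: M=46.6560, payoff=5.6168, prob=0.013420
DDDUD: M=23.2200, payoff=0.0000, prob=0.000399
UDDUD: M=32.4000, payoff=0.0000, prob=0.002314
DUDUD: M=28.7556, payoff=0.0000, prob=0.002314
UUDUD: M=40.1242, payoff=5.6168, prob=0.013420
DDUUD: M=28.7556, payoff=0.0000, prob=0.002314
UDUUD: M=40.1242, payoff=5.6168, prob=0.013420
DUUUD: M=40.1242, payoff=5.6168, prob=0.013420
UUUUD: M=55.9872, payoff=0.0000, prob=0.077834
DDDDU: M=23.2200, payoff=0.0000, prob=0.000399
UDDDU: M=32.4000, payoff=0.0000, prob=0.002314
DUDDU: M=27.8640, payoff=0.0000, prob=0.002314
UUDDU: M=38.8800, payoff=5.6168, prob=0.013420
DDUDU: M=24.7299, payoff=0.0000, prob=0.002314
UDUDU: M=34.5068, payoff=5.6168, prob=0.013420
DUUDU: M=34.5068, payoff=5.6168, prob=0.013420
UUUDU: M=48.1490, payoff=19.2590, prob=0.077834
DDDUU: M=24.7299, payoff=0.0000, prob=0.002314
UDDUU: M=34.5068, payoff=5.6168, prob=0.013420
DUDUU: M=34.5068, payoff=5.6168, prob=0.013420
UUDUU: M=48.1490, payoff=19.2590, prob=0.077834
DDUUU: M=34.5068, payoff=5.6168, prob=0.013420
UDUUU: M=48.1490, payoff=19.2590, prob=0.077834
DUUUU: M=48.1490, payoff=19.2590, prob=0.077834
UUUUU: M=67.1846, payoff=0.0000, prob=0.451435
Price = Σ prob·payoff / R^5 = 6.749740 / 2.011357 = 3.3558

price = 3.3558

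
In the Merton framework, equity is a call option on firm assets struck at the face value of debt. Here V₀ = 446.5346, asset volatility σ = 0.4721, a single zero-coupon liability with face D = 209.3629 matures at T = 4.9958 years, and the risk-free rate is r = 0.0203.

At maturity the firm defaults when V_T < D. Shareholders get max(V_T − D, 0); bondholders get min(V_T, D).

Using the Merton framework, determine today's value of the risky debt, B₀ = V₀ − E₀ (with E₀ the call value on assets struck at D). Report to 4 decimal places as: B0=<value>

Apply the equity-as-call identities (strike 209.3629, horizon 4.9958 years):
d₁ = [ln(V₀/D) + (r + σ²/2)T] / (σ√T)
   = [ln(446.5346/209.3629) + (0.0203 + 0.5·0.4721²)·4.9958] / (0.4721·√4.9958)
   = [0.757448 + 0.658143] / 1.055204 = 1.341532
d₂ = d₁ − σ√T = 1.341532 − 1.055204 = 0.286328
N(d₁) = 0.910126,  N(d₂) = 0.612687,  e^(−rT) = 0.903558
E₀ = V₀·N(d₁) − D·e^(−rT)·N(d₂)
   = 446.5346·0.910126 − 209.3629·0.903558·0.612687 = 290.499939
B₀ = V₀ − E₀ = 446.5346 − 290.499939 = 156.034661

B0=156.0347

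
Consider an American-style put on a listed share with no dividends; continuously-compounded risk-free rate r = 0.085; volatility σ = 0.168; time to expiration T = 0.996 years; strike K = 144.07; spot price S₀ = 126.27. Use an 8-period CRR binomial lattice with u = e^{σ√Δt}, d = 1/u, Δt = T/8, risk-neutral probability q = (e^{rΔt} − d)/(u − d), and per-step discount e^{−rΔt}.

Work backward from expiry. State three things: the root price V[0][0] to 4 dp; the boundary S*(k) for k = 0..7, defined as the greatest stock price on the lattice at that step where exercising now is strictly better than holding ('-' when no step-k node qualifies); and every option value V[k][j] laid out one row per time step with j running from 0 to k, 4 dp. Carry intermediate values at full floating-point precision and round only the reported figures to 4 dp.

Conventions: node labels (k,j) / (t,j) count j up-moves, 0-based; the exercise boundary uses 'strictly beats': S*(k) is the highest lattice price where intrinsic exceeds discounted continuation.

price = 17.8000
boundary = 126.2700 119.0025 126.2700 119.0025 126.2700 119.0025 126.2700 133.9813
tree:
17.8000
25.0675 10.9615
31.9167 17.8000 6.1070
38.3718 25.0675 10.6208 2.8819
44.4553 31.9167 17.8000 5.5081 0.9931
50.1886 38.3718 25.0675 10.1611 2.1690 0.1419
55.5920 44.4553 31.9167 17.8000 4.7000 0.3373 0.0000
60.6844 50.1886 38.3718 25.0675 10.0887 0.8019 0.0000 0.0000
65.4837 55.5920 44.4553 31.9167 17.8000 1.9064 0.0000 0.0000 0.0000

Δt=0.12450, u=1.06107, d=0.94244, q=0.57487, disc=e^(-rΔt)=0.98947
k=8 terminal: V=max(K-S,0) → 65.4837 55.5920 44.4553 31.9167 17.8000 1.9064 0.0000 0.0000 0.0000
k=7: j=0 S=83.3856 intr=60.6844 cont=59.1678 V=60.6844[EX]; j=1 S=93.8814 intr=50.1886 cont=48.6720 V=50.1886[EX]; j=2 S=105.6982 intr=38.3718 cont=36.8552 V=38.3718[EX]; j=3 S=119.0025 intr=25.0675 cont=23.5509 V=25.0675[EX]; j=4 S=133.9813 intr=10.0887 cont=8.5721 V=10.0887[EX]; j=5 S=150.8456 intr=0.0000 cont=0.8019 V=0.8019[hold]; j=6 S=169.8325 intr=0.0000 cont=0.0000 V=0.0000[hold]; j=7 S=191.2093 intr=0.0000 cont=0.0000 V=0.0000[hold]  S*(7)=133.9813
k=6: j=0 S=88.4780 intr=55.5920 cont=54.0754 V=55.5920[EX]; j=1 S=99.6147 intr=44.4553 cont=42.9387 V=44.4553[EX]; j=2 S=112.1533 intr=31.9167 cont=30.4002 V=31.9167[EX]; j=3 S=126.2700 intr=17.8000 cont=16.2834 V=17.8000[EX]; j=4 S=142.1636 intr=1.9064 cont=4.7000 V=4.7000[hold]; j=5 S=160.0578 intr=0.0000 cont=0.3373 V=0.3373[hold]; j=6 S=180.2042 intr=0.0000 cont=0.0000 V=0.0000[hold]  S*(6)=126.2700
k=5: j=0 S=93.8814 intr=50.1886 cont=48.6720 V=50.1886[EX]; j=1 S=105.6982 intr=38.3718 cont=36.8552 V=38.3718[EX]; j=2 S=119.0025 intr=25.0675 cont=23.5509 V=25.0675[EX]; j=3 S=133.9813 intr=10.0887 cont=10.1611 V=10.1611[hold]; j=4 S=150.8456 intr=0.0000 cont=2.1690 V=2.1690[hold]; j=5 S=169.8325 intr=0.0000 cont=0.1419 V=0.1419[hold]  S*(5)=119.0025
k=4: j=0 S=99.6147 intr=44.4553 cont=42.9387 V=44.4553[EX]; j=1 S=112.1533 intr=31.9167 cont=30.4002 V=31.9167[EX]; j=2 S=126.2700 intr=17.8000 cont=16.3246 V=17.8000[EX]; j=3 S=142.1636 intr=1.9064 cont=5.5081 V=5.5081[hold]; j=4 S=160.0578 intr=0.0000 cont=0.9931 V=0.9931[hold]  S*(4)=126.2700
k=3: j=0 S=105.6982 intr=38.3718 cont=36.8552 V=38.3718[EX]; j=1 S=119.0025 intr=25.0675 cont=23.5509 V=25.0675[EX]; j=2 S=133.9813 intr=10.0887 cont=10.6208 V=10.6208[hold]; j=3 S=150.8456 intr=0.0000 cont=2.8819 V=2.8819[hold]  S*(3)=119.0025
k=2: j=0 S=112.1533 intr=31.9167 cont=30.4002 V=31.9167[EX]; j=1 S=126.2700 intr=17.8000 cont=16.5861 V=17.8000[EX]; j=2 S=142.1636 intr=1.9064 cont=6.1070 V=6.1070[hold]  S*(2)=126.2700
k=1: j=0 S=119.0025 intr=25.0675 cont=23.5509 V=25.0675[EX]; j=1 S=133.9813 intr=10.0887 cont=10.9615 V=10.9615[hold]  S*(1)=119.0025
k=0: j=0 S=126.2700 intr=17.8000 cont=16.7799 V=17.8000[EX]  S*(0)=126.2700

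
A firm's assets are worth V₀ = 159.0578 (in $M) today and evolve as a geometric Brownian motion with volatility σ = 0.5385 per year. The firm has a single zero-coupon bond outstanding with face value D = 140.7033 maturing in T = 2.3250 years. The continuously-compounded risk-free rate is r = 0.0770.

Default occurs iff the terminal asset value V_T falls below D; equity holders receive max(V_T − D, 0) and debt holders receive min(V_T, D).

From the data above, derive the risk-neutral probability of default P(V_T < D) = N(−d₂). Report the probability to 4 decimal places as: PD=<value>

PD=0.5172

Work the structural quantities from V₀ = 159.0578 against face 140.7033:
d₁ = [ln(V₀/D) + (r + σ²/2)T] / (σ√T)
   = [ln(159.0578/140.7033) + (0.0770 + 0.5·0.5385²)·2.3250] / (0.5385·√2.3250)
   = [0.122614 + 0.516129] / 0.821102 = 0.777910
d₂ = d₁ − σ√T = 0.777910 − 0.821102 = -0.043192
risk-neutral PD = N(−d₂) = N(0.043192) = 0.517226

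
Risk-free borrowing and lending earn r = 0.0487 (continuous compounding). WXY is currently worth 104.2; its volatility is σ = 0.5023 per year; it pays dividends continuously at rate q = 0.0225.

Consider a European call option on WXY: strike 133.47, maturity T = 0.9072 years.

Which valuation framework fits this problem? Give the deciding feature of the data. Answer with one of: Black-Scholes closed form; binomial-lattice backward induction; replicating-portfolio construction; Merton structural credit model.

Key observation: a European-exercise option on WXY struck at 133.47 — a GBM underlying with constant parameters — admits an analytic price: the data contain no early exercise, no discrete tree, no debt structure.

framework: Black-Scholes closed form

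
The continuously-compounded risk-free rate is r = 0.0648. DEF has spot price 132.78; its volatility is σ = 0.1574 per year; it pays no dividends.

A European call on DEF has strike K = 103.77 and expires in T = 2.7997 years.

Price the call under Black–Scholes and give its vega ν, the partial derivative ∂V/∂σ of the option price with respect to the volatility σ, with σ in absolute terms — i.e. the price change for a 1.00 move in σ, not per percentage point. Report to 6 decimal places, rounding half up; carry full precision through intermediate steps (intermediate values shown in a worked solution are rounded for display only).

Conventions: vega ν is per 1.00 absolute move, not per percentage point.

σ√T = 0.1574·√2.7997 = 0.263366
d₁ = (ln(S/K) + (r+σ²/2)T) / (σ√T) = (ln(132.78/103.77) + (0.0648+0.1574²/2)·2.7997) / 0.263366 = (0.246517 + 0.216102) / 0.263366 = 1.756557
d₂ = d₁ − σ√T = 1.756557 − 0.263366 = 1.493191
e^{−rT} = 0.834085
N(d₁) = 0.960503,  N(d₂) = 0.932306
Call price V = S·N(d₁) − K·e^{−rT}·N(d₂) = 127.535632 − 80.693863 = 46.841769
φ(d₁) = (1/√(2π))·e^{−d₁²/2} = 0.085291
ν = S·φ(d₁)·√T = 18.949261

price = 46.841769
ν = 18.949261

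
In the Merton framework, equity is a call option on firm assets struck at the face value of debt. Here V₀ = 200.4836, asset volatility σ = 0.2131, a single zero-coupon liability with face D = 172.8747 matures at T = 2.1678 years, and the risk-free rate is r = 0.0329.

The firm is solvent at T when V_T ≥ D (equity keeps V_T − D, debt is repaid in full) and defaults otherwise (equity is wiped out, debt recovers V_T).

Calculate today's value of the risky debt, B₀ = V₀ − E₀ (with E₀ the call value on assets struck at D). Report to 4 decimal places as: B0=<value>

Apply the equity-as-call identities (strike 172.8747, horizon 2.1678 years):
d₁ = [ln(V₀/D) + (r + σ²/2)T] / (σ√T)
   = [ln(200.4836/172.8747) + (0.0329 + 0.5·0.2131²)·2.1678] / (0.2131·√2.1678)
   = [0.148165 + 0.120542] / 0.313757 = 0.856420
d₂ = d₁ − σ√T = 0.856420 − 0.313757 = 0.542664
N(d₁) = 0.804117,  N(d₂) = 0.706319,  e^(−rT) = 0.931163
E₀ = V₀·N(d₁) − D·e^(−rT)·N(d₂)
   = 200.4836·0.804117 − 172.8747·0.931163·0.706319 = 47.512893
B₀ = V₀ − E₀ = 200.4836 − 47.512893 = 152.970707

B0=152.9707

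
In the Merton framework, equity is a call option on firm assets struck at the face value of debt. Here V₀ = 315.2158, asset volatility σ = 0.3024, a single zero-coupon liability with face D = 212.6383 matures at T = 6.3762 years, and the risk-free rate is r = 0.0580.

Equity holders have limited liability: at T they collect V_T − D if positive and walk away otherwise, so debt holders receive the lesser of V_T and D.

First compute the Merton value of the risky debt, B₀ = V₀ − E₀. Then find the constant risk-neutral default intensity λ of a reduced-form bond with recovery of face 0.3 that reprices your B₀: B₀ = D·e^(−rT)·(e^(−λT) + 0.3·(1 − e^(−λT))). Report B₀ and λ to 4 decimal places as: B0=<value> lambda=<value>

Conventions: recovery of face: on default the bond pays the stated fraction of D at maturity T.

B0=133.8265 lambda=0.0213

Equity is a call on the firm's assets struck at D = 212.6383:
d₁ = [ln(V₀/D) + (r + σ²/2)T] / (σ√T)
   = [ln(315.2158/212.6383) + (0.0580 + 0.5·0.3024²)·6.3762] / (0.3024·√6.3762)
   = [0.393665 + 0.661358] / 0.763594 = 1.381653
d₂ = d₁ − σ√T = 1.381653 − 0.763594 = 0.618059
N(d₁) = 0.916461,  N(d₂) = 0.731732,  e^(−rT) = 0.690859
E₀ = V₀·N(d₁) − D·e^(−rT)·N(d₂)
   = 315.2158·0.916461 − 212.6383·0.690859·0.731732 = 181.389319
B₀ = V₀ − E₀ = 315.2158 − 181.389319 = 133.826481
e^(−λT) = (B₀·e^(rT)/D − 0.3)/(1 − 0.3) = (133.8265·1.447473/212.6383 − 0.3)/0.7 = 0.87283576
λ = −ln(0.87283576)/6.3762 = 0.021331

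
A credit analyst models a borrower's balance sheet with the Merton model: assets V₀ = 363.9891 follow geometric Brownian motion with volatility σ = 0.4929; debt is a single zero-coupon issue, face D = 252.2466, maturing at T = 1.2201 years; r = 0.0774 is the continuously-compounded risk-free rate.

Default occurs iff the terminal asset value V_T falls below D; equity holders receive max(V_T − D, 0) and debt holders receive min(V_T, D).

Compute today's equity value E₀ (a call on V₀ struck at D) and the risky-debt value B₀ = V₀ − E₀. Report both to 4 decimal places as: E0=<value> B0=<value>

Apply the equity-as-call identities (strike 252.2466, horizon 1.2201 years):
d₁ = [ln(V₀/D) + (r + σ²/2)T] / (σ√T)
   = [ln(363.9891/252.2466) + (0.0774 + 0.5·0.4929²)·1.2201] / (0.4929·√1.2201)
   = [0.366717 + 0.242648] / 0.544448 = 1.119233
d₂ = d₁ − σ√T = 1.119233 − 0.544448 = 0.574785
N(d₁) = 0.868480,  N(d₂) = 0.717282,  e^(−rT) = 0.909886
E₀ = V₀·N(d₁) − D·e^(−rT)·N(d₂)
   = 363.9891·0.868480 − 252.2466·0.909886·0.717282 = 151.489730
B₀ = V₀ − E₀ = 363.9891 − 151.489730 = 212.499370

E0=151.4897 B0=212.4994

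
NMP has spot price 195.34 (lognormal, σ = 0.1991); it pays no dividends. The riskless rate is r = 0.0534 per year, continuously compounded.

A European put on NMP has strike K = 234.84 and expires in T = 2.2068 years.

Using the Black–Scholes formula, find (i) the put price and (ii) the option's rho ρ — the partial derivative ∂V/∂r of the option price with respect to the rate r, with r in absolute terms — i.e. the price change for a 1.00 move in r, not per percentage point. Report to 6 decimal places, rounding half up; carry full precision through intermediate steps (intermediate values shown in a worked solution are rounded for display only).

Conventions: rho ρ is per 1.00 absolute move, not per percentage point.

price = 31.039812
ρ = -297.153192

σ√T = 0.1991·√2.2068 = 0.295769
d₁ = (ln(S/K) + (r+σ²/2)T) / (σ√T) = (ln(195.34/234.84) + (0.0534+0.1991²/2)·2.2068) / 0.295769 = (-0.184163 + 0.161583) / 0.295769 = -0.076343
d₂ = d₁ − σ√T = -0.076343 − 0.295769 = -0.372112
e^{−rT} = 0.888835
N(−d₁) = 0.530427,  N(−d₂) = 0.645095
Put price V = K·e^{−rT}·N(−d₂) − S·N(−d₁) = 134.653431 − 103.613619 = 31.039812
ρ = −K·T·e^{−rT}·N(−d₂) = -297.153192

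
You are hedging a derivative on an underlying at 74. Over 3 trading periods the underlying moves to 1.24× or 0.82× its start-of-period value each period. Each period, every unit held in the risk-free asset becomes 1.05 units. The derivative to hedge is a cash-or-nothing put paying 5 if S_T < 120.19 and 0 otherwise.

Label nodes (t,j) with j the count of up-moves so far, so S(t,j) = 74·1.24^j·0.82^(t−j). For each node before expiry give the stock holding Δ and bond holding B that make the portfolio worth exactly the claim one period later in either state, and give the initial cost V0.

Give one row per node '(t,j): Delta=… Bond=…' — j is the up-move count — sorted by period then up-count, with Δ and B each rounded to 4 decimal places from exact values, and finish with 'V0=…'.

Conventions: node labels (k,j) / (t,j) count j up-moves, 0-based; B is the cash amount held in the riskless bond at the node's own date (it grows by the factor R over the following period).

(0,0): Delta=-0.0438 Bond=6.8480
(1,0): Delta=0.0000 Bond=4.5351
(1,1): Delta=-0.0677 Bond=9.3840
(2,0): Delta=0.0000 Bond=4.7619
(2,1): Delta=0.0000 Bond=4.7619
(2,2): Delta=-0.1046 Bond=14.0590
V0=3.6099

Under the risk-neutral measure, an up-move has probability p* = (R−d)/(u−d) = 0.5476 and values discount at R = 1.05.
At maturity the claim pays: V(3,0)=5.0000, V(3,1)=5.0000, V(3,2)=5.0000, V(3,3)=0.0000
(2,0): S=49.7576. Δ = (V_up−V_dn)/(S_up−S_dn) = (5.0000−5.0000)/(61.6994−40.8012) = 0.0000. V = [p*·5.0000 + (1−p*)·5.0000]/1.05 = 4.7619. B = V − Δ·S = 4.7619.
(2,1): S=75.2432. Δ = (V_up−V_dn)/(S_up−S_dn) = (5.0000−5.0000)/(93.3016−61.6994) = 0.0000. V = [p*·5.0000 + (1−p*)·5.0000]/1.05 = 4.7619. B = V − Δ·S = 4.7619.
(2,2): S=113.7824. Δ = (V_up−V_dn)/(S_up−S_dn) = (0.0000−5.0000)/(141.0902−93.3016) = -0.1046. V = [p*·0.0000 + (1−p*)·5.0000]/1.05 = 2.1542. B = V − Δ·S = 14.0590.
(1,0): S=60.6800. Δ = (V_up−V_dn)/(S_up−S_dn) = (4.7619−4.7619)/(75.2432−49.7576) = 0.0000. V = [p*·4.7619 + (1−p*)·4.7619]/1.05 = 4.5351. B = V − Δ·S = 4.5351.
(1,1): S=91.7600. Δ = (V_up−V_dn)/(S_up−S_dn) = (2.1542−4.7619)/(113.7824−75.2432) = -0.0677. V = [p*·2.1542 + (1−p*)·4.7619]/1.05 = 3.1751. B = V − Δ·S = 9.3840.
(0,0): S=74.0000. Δ = (V_up−V_dn)/(S_up−S_dn) = (3.1751−4.5351)/(91.7600−60.6800) = -0.0438. V = [p*·3.1751 + (1−p*)·4.5351]/1.05 = 3.6099. B = V − Δ·S = 6.8480.
Sanity check at the root: Δ(0,0)·S0 + B(0,0) reproduces V0 = 3.6099.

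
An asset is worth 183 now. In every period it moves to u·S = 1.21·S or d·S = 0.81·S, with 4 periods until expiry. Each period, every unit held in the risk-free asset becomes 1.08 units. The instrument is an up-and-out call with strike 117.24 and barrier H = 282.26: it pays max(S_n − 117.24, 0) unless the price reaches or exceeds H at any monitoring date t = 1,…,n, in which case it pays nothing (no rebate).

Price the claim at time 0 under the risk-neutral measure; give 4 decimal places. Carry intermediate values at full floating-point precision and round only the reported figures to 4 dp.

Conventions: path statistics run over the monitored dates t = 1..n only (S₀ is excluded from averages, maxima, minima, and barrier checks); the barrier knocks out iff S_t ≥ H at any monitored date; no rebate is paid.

price = 44.4940

Risk-neutral up-probability p* = (R−d)/(u−d) = (1.08−0.81)/(1.21−0.81) = 0.6750; the claim prices as the p*-weighted sum of path payoffs discounted by R^4.
Enumerate all 2^4 = 16 price paths (U = up ×1.21, D = down ×0.81); each path with k up-moves has probability p*^k·(1−p*)^(4−k).
DDDD: M=148.2300, payoff=0.0000, prob=0.011157
UDDD: M=221.4300, payoff=0.4370, prob=0.023171
DUDD: M=179.3583, payoff=0.4370, prob=0.023171
UUDD: M=267.9303, payoff=58.5491, prob=0.048125
DDUD: M=148.2300, payoff=0.4370, prob=0.023171
UDUD: M=221.4300, payoff=58.5491, prob=0.048125
DUUD: M=217.0235, payoff=58.5491, prob=0.048125
UUUD: M=324.1957, payoff=0.0000, prob=0.099953
DDDU: M=148.2300, payoff=0.4370, prob=0.023171
UDDU: M=221.4300, payoff=58.5491, prob=0.048125
DUDU: M=179.3583, payoff=58.5491, prob=0.048125
UUDU: M=267.9303, payoff=145.3585, prob=0.099953
DDUU: M=175.7891, payoff=58.5491, prob=0.048125
UDUU: M=262.5985, payoff=145.3585, prob=0.099953
DUUU: M=262.5985, payoff=145.3585, prob=0.099953
UUUU: M=392.2768, payoff=0.0000, prob=0.207594
Price = Σ prob·payoff / R^4 = 60.533618 / 1.360489 = 44.4940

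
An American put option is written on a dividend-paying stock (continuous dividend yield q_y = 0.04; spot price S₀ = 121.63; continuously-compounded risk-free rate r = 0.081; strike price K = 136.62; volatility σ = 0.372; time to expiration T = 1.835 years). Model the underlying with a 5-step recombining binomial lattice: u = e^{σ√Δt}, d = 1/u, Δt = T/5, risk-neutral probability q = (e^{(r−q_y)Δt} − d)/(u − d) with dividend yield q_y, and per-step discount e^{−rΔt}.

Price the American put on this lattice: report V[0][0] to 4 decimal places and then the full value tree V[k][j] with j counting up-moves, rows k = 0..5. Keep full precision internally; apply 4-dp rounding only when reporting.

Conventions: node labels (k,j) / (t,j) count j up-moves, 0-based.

price = 27.9803
tree:
27.9803
41.4780 14.9649
59.1210 24.7754 5.1652
74.7581 39.5314 10.1791 0.0000
87.2400 59.1210 20.0597 0.0000 0.0000
97.2034 74.7581 39.5314 0.0000 0.0000 0.0000

params: Δt=0.36700 u=1.25277 d=0.79823 q=0.47725 e^(-rΔt)=0.97071
t_5 payoffs: 97.2034 74.7581 39.5314 0.0000 0.0000 0.0000
k=4: node(4,0) S=49.3800 payoff=87.2400 vs cont=83.9581 → 87.2400 [stop]  node(4,1) S=77.4990 payoff=59.1210 vs cont=56.2489 → 59.1210 [stop]  node(4,2) S=121.6300 payoff=14.9900 vs cont=20.0597 → 20.0597 [wait]  node(4,3) S=190.8910 payoff=0.0000 vs cont=0.0000 → 0.0000 [wait]  node(4,4) S=299.5921 payoff=0.0000 vs cont=0.0000 → 0.0000 [wait]
k=3: node(3,0) S=61.8619 payoff=74.7581 vs cont=71.6580 → 74.7581 [stop]  node(3,1) S=97.0886 payoff=39.5314 vs cont=39.2934 → 39.5314 [stop]  node(3,2) S=152.3748 payoff=0.0000 vs cont=10.1791 → 10.1791 [wait]  node(3,3) S=239.1431 payoff=0.0000 vs cont=0.0000 → 0.0000 [wait]
k=2: node(2,0) S=77.4990 payoff=59.1210 vs cont=56.2489 → 59.1210 [stop]  node(2,1) S=121.6300 payoff=14.9900 vs cont=24.7754 → 24.7754 [wait]  node(2,2) S=190.8910 payoff=0.0000 vs cont=5.1652 → 5.1652 [wait]
k=1: node(1,0) S=97.0886 payoff=39.5314 vs cont=41.4780 → 41.4780 [wait]  node(1,1) S=152.3748 payoff=0.0000 vs cont=14.9649 → 14.9649 [wait]
k=0: node(0,0) S=121.6300 payoff=14.9900 vs cont=27.9803 → 27.9803 [wait]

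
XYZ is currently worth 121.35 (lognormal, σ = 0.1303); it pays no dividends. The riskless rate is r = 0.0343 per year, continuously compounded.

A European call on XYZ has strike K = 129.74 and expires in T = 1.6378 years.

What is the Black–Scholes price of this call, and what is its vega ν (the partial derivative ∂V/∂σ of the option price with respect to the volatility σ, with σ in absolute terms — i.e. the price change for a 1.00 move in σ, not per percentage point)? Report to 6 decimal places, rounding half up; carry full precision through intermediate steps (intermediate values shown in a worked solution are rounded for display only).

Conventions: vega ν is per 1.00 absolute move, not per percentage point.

σ√T = 0.1303·√1.6378 = 0.166753
d₁ = (ln(S/K) + (r+σ²/2)T) / (σ√T) = (ln(121.35/129.74) + (0.0343+0.1303²/2)·1.6378) / 0.166753 = (-0.066854 + 0.070080) / 0.166753 = 0.019348
d₂ = d₁ − σ√T = 0.019348 − 0.166753 = -0.147405
e^{−rT} = 0.945372
N(d₁) = 0.507718,  N(d₂) = 0.441406
Call price V = S·N(d₁) − K·e^{−rT}·N(d₂) = 61.611621 − 54.139601 = 7.472020
φ(d₁) = (1/√(2π))·e^{−d₁²/2} = 0.398868
ν = S·φ(d₁)·√T = 61.943963

price = 7.472020
ν = 61.943963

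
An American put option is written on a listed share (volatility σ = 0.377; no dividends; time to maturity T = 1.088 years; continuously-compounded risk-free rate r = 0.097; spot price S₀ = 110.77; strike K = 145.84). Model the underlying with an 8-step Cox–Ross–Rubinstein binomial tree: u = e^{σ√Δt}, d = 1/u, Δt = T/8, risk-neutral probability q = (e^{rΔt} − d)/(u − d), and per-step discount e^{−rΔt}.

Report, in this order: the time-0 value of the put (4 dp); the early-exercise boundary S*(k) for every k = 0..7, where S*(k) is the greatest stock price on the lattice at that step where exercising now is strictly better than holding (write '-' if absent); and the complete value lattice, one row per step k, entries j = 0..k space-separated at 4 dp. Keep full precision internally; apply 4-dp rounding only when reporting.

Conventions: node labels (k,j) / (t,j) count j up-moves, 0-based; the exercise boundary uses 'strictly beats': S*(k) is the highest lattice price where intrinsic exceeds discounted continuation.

Δt=0.13600, u=1.14916, d=0.87020, q=0.51290, disc=e^(-rΔt)=0.98689
k=8 terminal: V=max(K-S,0) → 109.4166 97.7405 82.3214 61.9594 35.0700 0.0000 0.0000 0.0000 0.0000
k=7: j=0 S=41.8562 intr=103.9838 cont=102.0725 V=103.9838[EX]; j=1 S=55.2740 intr=90.5660 cont=88.6547 V=90.5660[EX]; j=2 S=72.9930 intr=72.8470 cont=70.9357 V=72.8470[EX]; j=3 S=96.3922 intr=49.4478 cont=47.5365 V=49.4478[EX]; j=4 S=127.2924 intr=18.5476 cont=16.8587 V=18.5476[EX]; j=5 S=168.0982 intr=0.0000 cont=0.0000 V=0.0000[hold]; j=6 S=221.9850 intr=0.0000 cont=0.0000 V=0.0000[hold]; j=7 S=293.1461 intr=0.0000 cont=0.0000 V=0.0000[hold]  S*(7)=127.2924
k=6: j=0 S=48.0995 intr=97.7405 cont=95.8292 V=97.7405[EX]; j=1 S=63.5186 intr=82.3214 cont=80.4101 V=82.3214[EX]; j=2 S=83.8806 intr=61.9594 cont=60.0481 V=61.9594[EX]; j=3 S=110.7700 intr=35.0700 cont=33.1587 V=35.0700[EX]; j=4 S=146.2792 intr=0.0000 cont=8.9161 V=8.9161[hold]; j=5 S=193.1716 intr=0.0000 cont=0.0000 V=0.0000[hold]; j=6 S=255.0961 intr=0.0000 cont=0.0000 V=0.0000[hold]  S*(6)=110.7700
k=5: j=0 S=55.2740 intr=90.5660 cont=88.6547 V=90.5660[EX]; j=1 S=72.9930 intr=72.8470 cont=70.9357 V=72.8470[EX]; j=2 S=96.3922 intr=49.4478 cont=47.5365 V=49.4478[EX]; j=3 S=127.2924 intr=18.5476 cont=21.3718 V=21.3718[hold]; j=4 S=168.0982 intr=0.0000 cont=4.2861 V=4.2861[hold]; j=5 S=221.9850 intr=0.0000 cont=0.0000 V=0.0000[hold]  S*(5)=96.3922
k=4: j=0 S=63.5186 intr=82.3214 cont=80.4101 V=82.3214[EX]; j=1 S=83.8806 intr=61.9594 cont=60.0481 V=61.9594[EX]; j=2 S=110.7700 intr=35.0700 cont=34.5883 V=35.0700[EX]; j=3 S=146.2792 intr=0.0000 cont=12.4433 V=12.4433[hold]; j=4 S=193.1716 intr=0.0000 cont=2.0604 V=2.0604[hold]  S*(4)=110.7700
k=3: j=0 S=72.9930 intr=72.8470 cont=70.9357 V=72.8470[EX]; j=1 S=96.3922 intr=49.4478 cont=47.5365 V=49.4478[EX]; j=2 S=127.2924 intr=18.5476 cont=23.1572 V=23.1572[hold]; j=3 S=168.0982 intr=0.0000 cont=7.0246 V=7.0246[hold]  S*(3)=96.3922
k=2: j=0 S=83.8806 intr=61.9594 cont=60.0481 V=61.9594[EX]; j=1 S=110.7700 intr=35.0700 cont=35.4920 V=35.4920[hold]; j=2 S=146.2792 intr=0.0000 cont=14.6877 V=14.6877[hold]  S*(2)=83.8806
k=1: j=0 S=96.3922 intr=49.4478 cont=47.7501 V=49.4478[EX]; j=1 S=127.2924 intr=18.5476 cont=24.4962 V=24.4962[hold]  S*(1)=96.3922
k=0: j=0 S=110.7700 intr=35.0700 cont=36.1697 V=36.1697[hold]  S*(0)=-

price = 36.1697
boundary = - 96.3922 83.8806 96.3922 110.7700 96.3922 110.7700 127.2924
tree:
36.1697
49.4478 24.4962
61.9594 35.4920 14.6877
72.8470 49.4478 23.1572 7.0246
82.3214 61.9594 35.0700 12.4433 2.0604
90.5660 72.8470 49.4478 21.3718 4.2861 0.0000
97.7405 82.3214 61.9594 35.0700 8.9161 0.0000 0.0000
103.9838 90.5660 72.8470 49.4478 18.5476 0.0000 0.0000 0.0000
109.4166 97.7405 82.3214 61.9594 35.0700 0.0000 0.0000 0.0000 0.0000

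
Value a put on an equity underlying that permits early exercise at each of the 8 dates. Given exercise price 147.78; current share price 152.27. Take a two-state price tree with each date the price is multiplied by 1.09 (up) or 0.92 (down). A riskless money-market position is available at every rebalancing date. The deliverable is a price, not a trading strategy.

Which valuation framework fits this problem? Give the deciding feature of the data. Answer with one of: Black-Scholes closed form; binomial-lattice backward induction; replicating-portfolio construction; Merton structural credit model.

framework: binomial-lattice backward induction

Key observation: the defining feature is the embedded early-exercise option across 8 discrete dates on the spot-152.27 tree; pricing the strike-147.78 put means working backward with an exercise test at every node.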